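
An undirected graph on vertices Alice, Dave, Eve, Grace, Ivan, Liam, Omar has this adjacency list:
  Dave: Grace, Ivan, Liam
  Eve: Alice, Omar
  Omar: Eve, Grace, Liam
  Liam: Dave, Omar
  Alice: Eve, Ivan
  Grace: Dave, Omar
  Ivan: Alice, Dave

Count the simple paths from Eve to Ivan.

3

Eve–Alice–Ivan
Eve–Omar–Grace–Dave–Ivan
Eve–Omar–Liam–Dave–Ivan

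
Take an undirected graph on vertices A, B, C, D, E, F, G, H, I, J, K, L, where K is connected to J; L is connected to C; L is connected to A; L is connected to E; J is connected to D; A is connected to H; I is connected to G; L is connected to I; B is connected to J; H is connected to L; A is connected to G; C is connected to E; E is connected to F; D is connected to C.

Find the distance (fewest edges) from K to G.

Distance 0: K.
Distance 1: J.
Distance 2: B, D.
Distance 3: C.
Distance 4: E, L.
Distance 5: A, F, H, I.
Distance 6: G — contains G.

6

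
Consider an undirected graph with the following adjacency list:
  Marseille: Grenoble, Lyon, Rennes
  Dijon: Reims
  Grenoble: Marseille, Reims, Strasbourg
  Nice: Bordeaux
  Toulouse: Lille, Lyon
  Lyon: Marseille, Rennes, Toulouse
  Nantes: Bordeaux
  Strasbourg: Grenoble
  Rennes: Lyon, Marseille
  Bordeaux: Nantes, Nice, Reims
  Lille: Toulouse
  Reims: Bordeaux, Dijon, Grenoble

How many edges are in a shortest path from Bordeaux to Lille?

Distance 0: Bordeaux.
Distance 1: Nantes, Nice, Reims.
Distance 2: Dijon, Grenoble.
Distance 3: Marseille, Strasbourg.
Distance 4: Lyon, Rennes.
Distance 5: Toulouse.
Distance 6: Lille — contains Lille.

6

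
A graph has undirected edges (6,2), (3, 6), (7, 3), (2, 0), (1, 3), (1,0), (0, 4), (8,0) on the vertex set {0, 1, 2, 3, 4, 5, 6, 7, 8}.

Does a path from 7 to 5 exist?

Explore from 7.
Distance 1: reach 3.
Distance 2: reach 1, 6.
Distance 3: reach 0, 2.
Distance 4: reach 4, 8.
The search is exhausted without reaching 5; it lies in a different component.

No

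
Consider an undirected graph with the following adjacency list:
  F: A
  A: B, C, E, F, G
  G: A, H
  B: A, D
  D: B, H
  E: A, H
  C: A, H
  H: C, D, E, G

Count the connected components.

1

From A: component {A, B, C, D, E, F, G, H}.
That's 1 component.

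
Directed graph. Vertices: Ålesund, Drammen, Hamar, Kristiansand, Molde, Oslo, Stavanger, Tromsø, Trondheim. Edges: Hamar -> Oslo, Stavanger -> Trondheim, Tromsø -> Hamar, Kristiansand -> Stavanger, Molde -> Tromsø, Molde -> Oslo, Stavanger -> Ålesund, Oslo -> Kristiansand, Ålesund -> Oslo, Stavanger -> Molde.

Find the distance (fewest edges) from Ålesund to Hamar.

6

Distance 0: Ålesund.
Distance 1: Oslo.
Distance 2: Kristiansand.
Distance 3: Stavanger.
Distance 4: Molde, Trondheim.
Distance 5: Tromsø.
Distance 6: Hamar — contains Hamar.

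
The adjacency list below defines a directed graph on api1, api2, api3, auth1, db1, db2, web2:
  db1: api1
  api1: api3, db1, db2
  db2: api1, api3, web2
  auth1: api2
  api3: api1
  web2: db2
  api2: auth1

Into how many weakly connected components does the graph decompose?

From api1: component {api1, api3, db1, db2, web2}.
From api2: component {api2, auth1}.
That's 2 components.

2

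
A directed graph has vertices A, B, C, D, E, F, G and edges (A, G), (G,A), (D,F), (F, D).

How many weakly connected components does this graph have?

From A: component {A, G}.
From B: component {B}.
From C: component {C}.
From D: component {D, F}.
From E: component {E}.
That's 5 components.

5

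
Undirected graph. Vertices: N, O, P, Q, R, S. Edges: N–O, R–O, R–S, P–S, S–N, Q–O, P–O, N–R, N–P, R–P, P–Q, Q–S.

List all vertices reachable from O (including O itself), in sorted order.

Start at O.
Its neighbours: N, P, Q, R.
Then their neighbours: S.
Every vertex is now reached.

N, O, P, Q, R, S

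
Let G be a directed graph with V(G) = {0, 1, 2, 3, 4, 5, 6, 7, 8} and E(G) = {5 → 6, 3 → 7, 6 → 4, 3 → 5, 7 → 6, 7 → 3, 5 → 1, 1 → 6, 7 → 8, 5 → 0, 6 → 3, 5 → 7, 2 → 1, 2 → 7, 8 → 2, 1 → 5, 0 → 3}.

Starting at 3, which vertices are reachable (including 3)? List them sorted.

Start at 3.
Its neighbours: 5, 7.
Then their neighbours: 0, 1, 6, 8.
Then next layer: 2, 4.
Every vertex is now reached.

0, 1, 2, 3, 4, 5, 6, 7, 8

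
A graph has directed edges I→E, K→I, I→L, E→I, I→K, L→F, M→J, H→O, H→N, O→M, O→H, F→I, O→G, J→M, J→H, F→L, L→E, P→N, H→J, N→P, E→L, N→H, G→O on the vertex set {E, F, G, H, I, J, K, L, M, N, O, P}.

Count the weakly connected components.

From E: component {E, F, I, K, L}.
From G: component {G, H, J, M, N, O, P}.
That's 2 components.

2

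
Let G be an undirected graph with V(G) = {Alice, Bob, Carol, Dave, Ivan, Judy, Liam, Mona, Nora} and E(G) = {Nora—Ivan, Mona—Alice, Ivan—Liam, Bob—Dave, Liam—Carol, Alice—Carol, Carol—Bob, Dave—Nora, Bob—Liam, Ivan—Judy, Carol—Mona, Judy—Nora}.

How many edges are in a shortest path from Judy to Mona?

4

Distance 0: Judy.
Distance 1: Ivan, Nora.
Distance 2: Dave, Liam.
Distance 3: Bob, Carol.
Distance 4: Alice, Mona — contains Mona.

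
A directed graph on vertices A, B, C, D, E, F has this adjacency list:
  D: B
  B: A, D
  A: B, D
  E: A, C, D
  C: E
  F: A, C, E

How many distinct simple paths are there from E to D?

E→A→B→D
E→A→D
E→D

3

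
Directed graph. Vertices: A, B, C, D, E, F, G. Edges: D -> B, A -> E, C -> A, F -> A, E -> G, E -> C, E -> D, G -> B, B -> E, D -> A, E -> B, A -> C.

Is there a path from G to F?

Explore from G.
Distance 1: reach B.
Distance 2: reach E.
Distance 3: reach C, D.
Distance 4: reach A.
The search from G is exhausted; no directed path reaches F.

No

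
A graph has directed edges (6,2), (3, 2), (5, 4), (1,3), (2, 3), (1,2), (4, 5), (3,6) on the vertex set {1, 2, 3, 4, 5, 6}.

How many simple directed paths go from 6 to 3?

6→2→3

1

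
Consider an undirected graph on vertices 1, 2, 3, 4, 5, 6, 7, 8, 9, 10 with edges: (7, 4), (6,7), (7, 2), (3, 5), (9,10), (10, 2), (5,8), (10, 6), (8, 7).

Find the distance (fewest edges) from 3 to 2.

4

Distance 0: 3.
Distance 1: 5.
Distance 2: 8.
Distance 3: 7.
Distance 4: 2, 4, 6 — contains 2.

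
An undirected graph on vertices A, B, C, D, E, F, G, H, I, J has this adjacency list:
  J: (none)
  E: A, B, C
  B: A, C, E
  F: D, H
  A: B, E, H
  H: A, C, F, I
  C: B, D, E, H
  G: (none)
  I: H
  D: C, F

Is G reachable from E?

No

Explore from E.
Distance 1: reach A, B, C.
Distance 2: reach D, H.
Distance 3: reach F, I.
The search is exhausted without reaching G; it lies in a different component.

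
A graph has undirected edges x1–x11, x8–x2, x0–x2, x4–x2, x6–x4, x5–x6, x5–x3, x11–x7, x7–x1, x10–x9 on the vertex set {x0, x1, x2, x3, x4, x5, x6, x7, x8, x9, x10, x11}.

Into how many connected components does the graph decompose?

3

From x0: component {x0, x2, x3, x4, x5, x6, x8}.
From x1: component {x1, x7, x11}.
From x9: component {x9, x10}.
That's 3 components.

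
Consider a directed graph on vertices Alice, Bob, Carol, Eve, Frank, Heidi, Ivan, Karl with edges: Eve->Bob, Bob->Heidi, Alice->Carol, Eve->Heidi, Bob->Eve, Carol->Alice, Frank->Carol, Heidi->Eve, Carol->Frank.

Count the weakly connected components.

4

From Alice: component {Alice, Carol, Frank}.
From Bob: component {Bob, Eve, Heidi}.
From Ivan: component {Ivan}.
From Karl: component {Karl}.
That's 4 components.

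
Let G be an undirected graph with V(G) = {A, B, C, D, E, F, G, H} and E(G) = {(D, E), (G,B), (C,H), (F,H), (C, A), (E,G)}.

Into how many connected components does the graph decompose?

2

From A: component {A, C, F, H}.
From B: component {B, D, E, G}.
That's 2 components.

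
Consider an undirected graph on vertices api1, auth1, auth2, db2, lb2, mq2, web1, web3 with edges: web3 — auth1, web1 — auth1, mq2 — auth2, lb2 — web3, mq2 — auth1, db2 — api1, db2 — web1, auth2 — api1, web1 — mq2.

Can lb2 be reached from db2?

Yes

Explore from db2.
Distance 1: reach api1, web1.
Distance 2: reach auth1, auth2, mq2.
Distance 3: reach web3.
Distance 4: reach lb2.
Found lb2.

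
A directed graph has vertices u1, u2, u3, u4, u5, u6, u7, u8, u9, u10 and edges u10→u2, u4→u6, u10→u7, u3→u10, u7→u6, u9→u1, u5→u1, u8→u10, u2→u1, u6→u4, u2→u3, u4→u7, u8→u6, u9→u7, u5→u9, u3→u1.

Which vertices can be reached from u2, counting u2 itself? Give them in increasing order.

Start at u2.
Its neighbours: u1, u3.
Then their neighbours: u10.
Then next layer: u7.
Then next layer: u6.
Then next layer: u4.
Nothing further is reachable.

u1, u2, u3, u4, u6, u7, u10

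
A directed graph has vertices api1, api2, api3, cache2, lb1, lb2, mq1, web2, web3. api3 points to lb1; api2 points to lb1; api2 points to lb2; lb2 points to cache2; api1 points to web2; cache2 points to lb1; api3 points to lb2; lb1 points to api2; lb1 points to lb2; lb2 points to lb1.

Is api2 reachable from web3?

web3 has no outgoing edges, so nothing is reachable from it.

No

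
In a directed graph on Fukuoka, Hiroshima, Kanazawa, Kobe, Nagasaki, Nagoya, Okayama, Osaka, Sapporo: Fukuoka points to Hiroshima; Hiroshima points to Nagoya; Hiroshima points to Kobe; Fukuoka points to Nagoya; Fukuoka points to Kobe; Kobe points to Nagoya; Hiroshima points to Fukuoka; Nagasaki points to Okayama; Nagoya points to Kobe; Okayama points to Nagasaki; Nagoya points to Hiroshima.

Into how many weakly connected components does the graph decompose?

From Fukuoka: component {Fukuoka, Hiroshima, Kobe, Nagoya}.
From Kanazawa: component {Kanazawa}.
From Nagasaki: component {Nagasaki, Okayama}.
From Osaka: component {Osaka}.
From Sapporo: component {Sapporo}.
That's 5 components.

5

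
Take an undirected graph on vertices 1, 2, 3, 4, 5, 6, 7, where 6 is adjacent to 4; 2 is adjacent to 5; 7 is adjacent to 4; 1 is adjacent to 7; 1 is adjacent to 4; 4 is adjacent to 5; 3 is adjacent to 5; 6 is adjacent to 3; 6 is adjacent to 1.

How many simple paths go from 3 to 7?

3–5–4–1–7
3–5–4–6–1–7
3–5–4–7
3–6–1–4–7
3–6–1–7
3–6–4–1–7
3–6–4–7

7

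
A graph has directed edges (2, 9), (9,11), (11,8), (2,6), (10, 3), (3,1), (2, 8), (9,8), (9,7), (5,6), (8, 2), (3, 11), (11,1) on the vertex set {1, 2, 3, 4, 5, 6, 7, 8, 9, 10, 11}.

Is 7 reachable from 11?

Yes

Explore from 11.
Distance 1: reach 1, 8.
Distance 2: reach 2.
Distance 3: reach 6, 9.
Distance 4: reach 7.
Found 7.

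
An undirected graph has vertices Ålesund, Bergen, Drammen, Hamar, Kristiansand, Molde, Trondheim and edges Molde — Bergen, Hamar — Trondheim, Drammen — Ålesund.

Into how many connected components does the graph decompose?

4

From Ålesund: component {Ålesund, Drammen}.
From Bergen: component {Bergen, Molde}.
From Hamar: component {Hamar, Trondheim}.
From Kristiansand: component {Kristiansand}.
That's 4 components.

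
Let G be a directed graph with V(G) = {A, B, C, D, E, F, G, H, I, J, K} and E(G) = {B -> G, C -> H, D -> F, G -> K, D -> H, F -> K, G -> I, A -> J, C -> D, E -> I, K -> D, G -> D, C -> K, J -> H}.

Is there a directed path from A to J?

Explore from A.
Distance 1: reach J.
Found J.

Yes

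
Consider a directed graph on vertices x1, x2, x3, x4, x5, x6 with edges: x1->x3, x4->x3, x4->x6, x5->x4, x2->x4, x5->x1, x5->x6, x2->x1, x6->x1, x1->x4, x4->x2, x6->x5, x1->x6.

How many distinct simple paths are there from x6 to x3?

x6→x1→x3
x6→x1→x4→x3
x6→x5→x1→x3
x6→x5→x1→x4→x3
x6→x5→x4→x2→x1→x3
x6→x5→x4→x3

6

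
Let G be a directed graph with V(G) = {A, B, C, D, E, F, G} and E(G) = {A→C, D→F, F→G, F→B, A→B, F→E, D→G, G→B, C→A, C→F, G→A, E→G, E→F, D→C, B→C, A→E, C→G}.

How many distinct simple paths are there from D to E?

14

D→C→A→E
D→C→F→E
D→C→F→G→A→E
D→C→G→A→E
D→F→B→C→A→E
D→F→B→C→G→A→E
D→F→E
D→F→G→A→E
D→F→G→B→C→A→E
D→G→A→B→C→F→E
D→G→A→C→F→E
D→G→A→E
D→G→B→C→A→E
D→G→B→C→F→E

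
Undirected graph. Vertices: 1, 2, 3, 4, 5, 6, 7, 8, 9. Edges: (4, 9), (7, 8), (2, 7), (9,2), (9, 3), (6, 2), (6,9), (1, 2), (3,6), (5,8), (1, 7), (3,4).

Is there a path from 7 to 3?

Yes

Explore from 7.
Distance 1: reach 1, 2, 8.
Distance 2: reach 5, 6, 9.
Distance 3: reach 3, 4.
Found 3.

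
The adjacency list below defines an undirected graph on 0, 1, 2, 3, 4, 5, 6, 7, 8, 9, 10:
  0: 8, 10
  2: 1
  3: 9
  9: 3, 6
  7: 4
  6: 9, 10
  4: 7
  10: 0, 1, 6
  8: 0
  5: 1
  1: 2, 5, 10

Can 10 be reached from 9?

Explore from 9.
Distance 1: reach 3, 6.
Distance 2: reach 10.
Found 10.

Yes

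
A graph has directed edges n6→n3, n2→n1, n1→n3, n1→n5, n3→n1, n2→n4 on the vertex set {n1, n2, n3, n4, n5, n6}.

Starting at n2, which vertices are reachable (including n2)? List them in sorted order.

n1, n2, n3, n4, n5

Start at n2.
Its neighbours: n1, n4.
Then their neighbours: n3, n5.
Nothing further is reachable.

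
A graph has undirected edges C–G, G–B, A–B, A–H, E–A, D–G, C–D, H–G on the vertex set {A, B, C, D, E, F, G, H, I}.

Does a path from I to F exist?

No

I has no edges, so nothing is reachable from it.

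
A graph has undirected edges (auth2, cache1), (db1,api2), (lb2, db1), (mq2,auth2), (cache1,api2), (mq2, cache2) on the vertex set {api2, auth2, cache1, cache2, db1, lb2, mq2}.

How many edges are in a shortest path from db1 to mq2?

Distance 0: db1.
Distance 1: api2, lb2.
Distance 2: cache1.
Distance 3: auth2.
Distance 4: mq2 — contains mq2.

4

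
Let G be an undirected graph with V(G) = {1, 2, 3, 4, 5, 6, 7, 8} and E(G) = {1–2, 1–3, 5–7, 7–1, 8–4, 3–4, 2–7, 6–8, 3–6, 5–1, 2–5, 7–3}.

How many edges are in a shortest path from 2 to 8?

4

Distance 0: 2.
Distance 1: 1, 5, 7.
Distance 2: 3.
Distance 3: 4, 6.
Distance 4: 8 — contains 8.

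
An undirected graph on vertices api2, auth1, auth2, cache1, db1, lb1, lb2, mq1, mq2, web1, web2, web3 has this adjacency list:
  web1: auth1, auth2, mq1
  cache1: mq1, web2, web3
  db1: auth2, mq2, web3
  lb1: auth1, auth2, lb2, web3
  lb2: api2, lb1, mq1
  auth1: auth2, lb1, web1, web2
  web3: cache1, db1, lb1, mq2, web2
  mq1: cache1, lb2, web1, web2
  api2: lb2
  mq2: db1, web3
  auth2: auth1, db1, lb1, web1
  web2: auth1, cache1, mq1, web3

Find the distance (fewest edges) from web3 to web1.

Distance 0: web3.
Distance 1: cache1, db1, lb1, mq2, web2.
Distance 2: auth1, auth2, lb2, mq1.
Distance 3: api2, web1 — contains web1.

3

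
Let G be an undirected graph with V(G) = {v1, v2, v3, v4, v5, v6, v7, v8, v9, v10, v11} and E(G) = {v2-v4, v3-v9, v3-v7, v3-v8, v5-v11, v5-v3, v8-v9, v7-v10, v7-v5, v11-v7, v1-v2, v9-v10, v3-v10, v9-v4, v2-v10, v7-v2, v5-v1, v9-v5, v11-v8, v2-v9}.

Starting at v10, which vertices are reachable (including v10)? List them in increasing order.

v1, v2, v3, v4, v5, v7, v8, v9, v10, v11

Start at v10.
Its neighbours: v2, v3, v7, v9.
Then their neighbours: v1, v4, v5, v8, v11.
Nothing further is reachable.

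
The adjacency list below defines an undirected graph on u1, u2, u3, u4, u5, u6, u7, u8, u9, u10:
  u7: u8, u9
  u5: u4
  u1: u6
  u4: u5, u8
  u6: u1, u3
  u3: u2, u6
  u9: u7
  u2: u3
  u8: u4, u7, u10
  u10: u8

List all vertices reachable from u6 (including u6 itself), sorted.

u1, u2, u3, u6

Start at u6.
Its neighbours: u1, u3.
Then their neighbours: u2.
Nothing further is reachable.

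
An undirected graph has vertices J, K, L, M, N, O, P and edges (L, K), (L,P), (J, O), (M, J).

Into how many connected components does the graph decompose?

From J: component {J, M, O}.
From K: component {K, L, P}.
From N: component {N}.
That's 3 components.

3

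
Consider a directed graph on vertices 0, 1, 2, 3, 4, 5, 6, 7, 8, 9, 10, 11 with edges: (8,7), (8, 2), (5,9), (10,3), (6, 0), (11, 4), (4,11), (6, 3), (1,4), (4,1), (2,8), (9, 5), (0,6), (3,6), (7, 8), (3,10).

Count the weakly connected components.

4

From 0: component {0, 3, 6, 10}.
From 1: component {1, 4, 11}.
From 2: component {2, 7, 8}.
From 5: component {5, 9}.
That's 4 components.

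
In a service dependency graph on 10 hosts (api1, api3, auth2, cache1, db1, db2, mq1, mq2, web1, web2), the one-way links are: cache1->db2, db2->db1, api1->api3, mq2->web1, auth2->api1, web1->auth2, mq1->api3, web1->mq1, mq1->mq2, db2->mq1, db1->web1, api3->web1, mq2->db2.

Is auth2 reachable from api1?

Explore from api1.
Distance 1: reach api3.
Distance 2: reach web1.
Distance 3: reach auth2, mq1.
Found auth2.

Yes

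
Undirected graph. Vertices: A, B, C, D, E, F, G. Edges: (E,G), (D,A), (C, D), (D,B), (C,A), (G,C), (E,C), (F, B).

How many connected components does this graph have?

From A: component {A, B, C, D, E, F, G}.
That's 1 component.

1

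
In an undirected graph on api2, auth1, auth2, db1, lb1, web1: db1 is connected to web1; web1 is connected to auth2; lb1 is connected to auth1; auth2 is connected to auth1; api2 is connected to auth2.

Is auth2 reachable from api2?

Yes

Explore from api2.
Distance 1: reach auth2.
Found auth2.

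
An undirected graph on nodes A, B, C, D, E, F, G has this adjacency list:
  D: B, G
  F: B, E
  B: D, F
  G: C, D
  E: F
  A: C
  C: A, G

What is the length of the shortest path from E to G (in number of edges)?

4

Distance 0: E.
Distance 1: F.
Distance 2: B.
Distance 3: D.
Distance 4: G — contains G.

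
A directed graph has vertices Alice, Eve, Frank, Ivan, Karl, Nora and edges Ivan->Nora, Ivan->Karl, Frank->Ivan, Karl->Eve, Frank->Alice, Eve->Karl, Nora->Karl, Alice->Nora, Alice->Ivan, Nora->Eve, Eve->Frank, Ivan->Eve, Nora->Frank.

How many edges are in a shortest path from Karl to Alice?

Distance 0: Karl.
Distance 1: Eve.
Distance 2: Frank.
Distance 3: Alice, Ivan — contains Alice.

3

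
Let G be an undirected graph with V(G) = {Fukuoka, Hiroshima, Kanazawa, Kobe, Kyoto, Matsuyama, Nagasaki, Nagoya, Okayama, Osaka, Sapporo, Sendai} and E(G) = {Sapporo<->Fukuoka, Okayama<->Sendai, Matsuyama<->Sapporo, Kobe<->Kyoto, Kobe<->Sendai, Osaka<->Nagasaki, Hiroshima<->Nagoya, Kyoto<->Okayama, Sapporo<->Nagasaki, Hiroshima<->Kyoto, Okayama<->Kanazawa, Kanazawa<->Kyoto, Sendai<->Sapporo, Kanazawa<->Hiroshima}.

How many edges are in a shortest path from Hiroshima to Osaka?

6

Distance 0: Hiroshima.
Distance 1: Kanazawa, Kyoto, Nagoya.
Distance 2: Kobe, Okayama.
Distance 3: Sendai.
Distance 4: Sapporo.
Distance 5: Fukuoka, Matsuyama, Nagasaki.
Distance 6: Osaka — contains Osaka.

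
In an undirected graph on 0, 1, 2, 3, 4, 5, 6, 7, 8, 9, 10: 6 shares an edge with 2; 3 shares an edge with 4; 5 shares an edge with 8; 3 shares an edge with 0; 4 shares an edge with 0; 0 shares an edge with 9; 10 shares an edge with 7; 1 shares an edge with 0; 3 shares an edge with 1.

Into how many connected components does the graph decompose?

4

From 0: component {0, 1, 3, 4, 9}.
From 2: component {2, 6}.
From 5: component {5, 8}.
From 7: component {7, 10}.
That's 4 components.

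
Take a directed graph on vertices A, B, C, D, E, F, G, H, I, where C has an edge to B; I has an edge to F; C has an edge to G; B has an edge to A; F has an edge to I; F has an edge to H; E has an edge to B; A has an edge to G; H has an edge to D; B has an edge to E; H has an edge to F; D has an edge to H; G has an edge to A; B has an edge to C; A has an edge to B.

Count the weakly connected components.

2

From A: component {A, B, C, E, G}.
From D: component {D, F, H, I}.
That's 2 components.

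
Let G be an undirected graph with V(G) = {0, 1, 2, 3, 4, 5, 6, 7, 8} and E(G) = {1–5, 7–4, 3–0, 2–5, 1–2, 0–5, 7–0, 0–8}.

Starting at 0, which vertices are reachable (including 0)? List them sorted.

Start at 0.
Its neighbours: 3, 5, 7, 8.
Then their neighbours: 1, 2, 4.
Nothing further is reachable.

0, 1, 2, 3, 4, 5, 7, 8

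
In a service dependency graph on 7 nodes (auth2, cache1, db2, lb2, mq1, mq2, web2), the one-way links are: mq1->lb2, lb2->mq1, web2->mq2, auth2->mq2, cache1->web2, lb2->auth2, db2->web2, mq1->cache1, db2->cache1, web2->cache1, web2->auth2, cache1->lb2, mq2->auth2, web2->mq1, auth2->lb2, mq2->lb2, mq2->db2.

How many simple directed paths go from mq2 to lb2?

mq2→auth2→lb2
mq2→db2→cache1→lb2
mq2→db2→cache1→web2→auth2→lb2
mq2→db2→cache1→web2→mq1→lb2
mq2→db2→web2→auth2→lb2
mq2→db2→web2→cache1→lb2
mq2→db2→web2→mq1→cache1→lb2
mq2→db2→web2→mq1→lb2
mq2→lb2

9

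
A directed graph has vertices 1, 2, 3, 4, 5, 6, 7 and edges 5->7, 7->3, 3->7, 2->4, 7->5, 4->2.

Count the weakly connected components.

4

From 1: component {1}.
From 2: component {2, 4}.
From 3: component {3, 5, 7}.
From 6: component {6}.
That's 4 components.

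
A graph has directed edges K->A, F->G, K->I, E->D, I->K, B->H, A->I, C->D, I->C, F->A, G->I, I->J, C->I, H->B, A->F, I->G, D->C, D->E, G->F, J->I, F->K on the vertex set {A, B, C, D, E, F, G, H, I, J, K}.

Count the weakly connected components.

2

From A: component {A, C, D, E, F, G, I, J, K}.
From B: component {B, H}.
That's 2 components.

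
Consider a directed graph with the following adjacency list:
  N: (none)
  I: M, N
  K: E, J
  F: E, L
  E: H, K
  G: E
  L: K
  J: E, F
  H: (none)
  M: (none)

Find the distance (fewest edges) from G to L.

5

Distance 0: G.
Distance 1: E.
Distance 2: H, K.
Distance 3: J.
Distance 4: F.
Distance 5: L — contains L.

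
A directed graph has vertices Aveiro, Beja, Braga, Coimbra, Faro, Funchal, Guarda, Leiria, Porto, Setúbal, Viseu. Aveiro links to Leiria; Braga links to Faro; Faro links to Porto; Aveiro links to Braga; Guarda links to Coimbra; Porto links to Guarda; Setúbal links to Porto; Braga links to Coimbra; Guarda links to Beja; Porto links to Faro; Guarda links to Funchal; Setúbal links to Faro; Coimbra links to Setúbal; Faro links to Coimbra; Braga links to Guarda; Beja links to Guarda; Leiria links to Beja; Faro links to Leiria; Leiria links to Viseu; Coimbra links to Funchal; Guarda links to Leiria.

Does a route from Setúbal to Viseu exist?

Yes

Explore from Setúbal.
Distance 1: reach Faro, Porto.
Distance 2: reach Coimbra, Guarda, Leiria.
Distance 3: reach Beja, Funchal, Viseu.
Found Viseu.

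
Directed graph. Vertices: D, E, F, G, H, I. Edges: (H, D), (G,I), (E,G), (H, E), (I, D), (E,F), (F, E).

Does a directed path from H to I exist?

Explore from H.
Distance 1: reach D, E.
Distance 2: reach F, G.
Distance 3: reach I.
Found I.

Yes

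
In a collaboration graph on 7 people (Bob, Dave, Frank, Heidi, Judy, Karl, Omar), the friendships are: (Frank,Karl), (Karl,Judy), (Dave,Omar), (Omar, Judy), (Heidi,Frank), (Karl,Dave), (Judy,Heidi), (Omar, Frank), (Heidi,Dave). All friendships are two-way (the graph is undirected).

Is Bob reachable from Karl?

Explore from Karl.
Distance 1: reach Dave, Frank, Judy.
Distance 2: reach Heidi, Omar.
The search is exhausted without reaching Bob; it lies in a different component.

No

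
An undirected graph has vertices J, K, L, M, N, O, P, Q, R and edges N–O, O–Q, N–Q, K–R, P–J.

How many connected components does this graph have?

5

From J: component {J, P}.
From K: component {K, R}.
From L: component {L}.
From M: component {M}.
From N: component {N, O, Q}.
That's 5 components.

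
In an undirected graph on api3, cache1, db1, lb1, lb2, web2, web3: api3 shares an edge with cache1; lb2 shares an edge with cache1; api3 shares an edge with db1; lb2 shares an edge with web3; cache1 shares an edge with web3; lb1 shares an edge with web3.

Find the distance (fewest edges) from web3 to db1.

Distance 0: web3.
Distance 1: cache1, lb1, lb2.
Distance 2: api3.
Distance 3: db1 — contains db1.

3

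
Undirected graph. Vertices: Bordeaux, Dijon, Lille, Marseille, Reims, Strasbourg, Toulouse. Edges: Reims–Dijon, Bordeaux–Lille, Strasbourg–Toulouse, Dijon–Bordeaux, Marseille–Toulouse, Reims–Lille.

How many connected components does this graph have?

2

From Bordeaux: component {Bordeaux, Dijon, Lille, Reims}.
From Marseille: component {Marseille, Strasbourg, Toulouse}.
That's 2 components.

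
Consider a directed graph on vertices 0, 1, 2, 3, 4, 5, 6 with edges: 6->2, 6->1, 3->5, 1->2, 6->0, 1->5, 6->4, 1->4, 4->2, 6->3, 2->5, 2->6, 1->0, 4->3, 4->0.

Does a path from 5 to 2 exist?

No

5 has no outgoing edges, so nothing is reachable from it.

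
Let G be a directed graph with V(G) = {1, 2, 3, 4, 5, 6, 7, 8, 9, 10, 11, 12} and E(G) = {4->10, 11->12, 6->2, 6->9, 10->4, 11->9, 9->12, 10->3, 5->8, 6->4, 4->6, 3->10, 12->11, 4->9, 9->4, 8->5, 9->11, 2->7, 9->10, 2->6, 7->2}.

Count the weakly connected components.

3

From 1: component {1}.
From 2: component {2, 3, 4, 6, 7, 9, 10, 11, 12}.
From 5: component {5, 8}.
That's 3 components.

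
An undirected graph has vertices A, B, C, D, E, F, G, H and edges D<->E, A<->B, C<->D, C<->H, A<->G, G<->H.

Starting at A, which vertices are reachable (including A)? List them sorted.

A, B, C, D, E, G, H

Start at A.
Its neighbours: B, G.
Then their neighbours: H.
Then next layer: C.
Then next layer: D.
Then next layer: E.
Nothing further is reachable.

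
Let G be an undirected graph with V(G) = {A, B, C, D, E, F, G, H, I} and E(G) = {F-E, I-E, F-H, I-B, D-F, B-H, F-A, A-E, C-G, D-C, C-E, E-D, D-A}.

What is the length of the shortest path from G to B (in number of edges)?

4

Distance 0: G.
Distance 1: C.
Distance 2: D, E.
Distance 3: A, F, I.
Distance 4: B, H — contains B.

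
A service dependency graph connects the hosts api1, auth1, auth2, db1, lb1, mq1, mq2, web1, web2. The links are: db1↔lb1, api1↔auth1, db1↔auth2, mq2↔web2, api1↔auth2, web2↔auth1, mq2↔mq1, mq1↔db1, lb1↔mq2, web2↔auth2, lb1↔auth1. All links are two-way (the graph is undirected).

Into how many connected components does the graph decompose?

2

From api1: component {api1, auth1, auth2, db1, lb1, mq1, mq2, web2}.
From web1: component {web1}.
That's 2 components.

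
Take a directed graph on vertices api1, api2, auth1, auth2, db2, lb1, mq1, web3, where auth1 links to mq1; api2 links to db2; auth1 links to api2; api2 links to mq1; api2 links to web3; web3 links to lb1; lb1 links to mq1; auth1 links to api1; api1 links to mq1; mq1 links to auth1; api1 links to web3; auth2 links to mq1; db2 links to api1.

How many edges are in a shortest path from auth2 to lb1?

5

Distance 0: auth2.
Distance 1: mq1.
Distance 2: auth1.
Distance 3: api1, api2.
Distance 4: db2, web3.
Distance 5: lb1 — contains lb1.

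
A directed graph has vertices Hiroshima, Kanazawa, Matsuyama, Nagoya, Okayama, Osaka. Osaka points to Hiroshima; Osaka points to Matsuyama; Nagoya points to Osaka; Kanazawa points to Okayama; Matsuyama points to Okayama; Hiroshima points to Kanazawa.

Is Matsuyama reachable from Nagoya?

Yes

Explore from Nagoya.
Distance 1: reach Osaka.
Distance 2: reach Hiroshima, Matsuyama.
Found Matsuyama.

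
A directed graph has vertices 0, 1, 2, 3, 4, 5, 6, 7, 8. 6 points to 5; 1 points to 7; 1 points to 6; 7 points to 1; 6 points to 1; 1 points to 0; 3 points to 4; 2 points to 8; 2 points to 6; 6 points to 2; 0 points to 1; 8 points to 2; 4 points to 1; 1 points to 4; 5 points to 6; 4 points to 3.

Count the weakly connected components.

1

From 0: component {0, 1, 2, 3, 4, 5, 6, 7, 8}.
That's 1 component.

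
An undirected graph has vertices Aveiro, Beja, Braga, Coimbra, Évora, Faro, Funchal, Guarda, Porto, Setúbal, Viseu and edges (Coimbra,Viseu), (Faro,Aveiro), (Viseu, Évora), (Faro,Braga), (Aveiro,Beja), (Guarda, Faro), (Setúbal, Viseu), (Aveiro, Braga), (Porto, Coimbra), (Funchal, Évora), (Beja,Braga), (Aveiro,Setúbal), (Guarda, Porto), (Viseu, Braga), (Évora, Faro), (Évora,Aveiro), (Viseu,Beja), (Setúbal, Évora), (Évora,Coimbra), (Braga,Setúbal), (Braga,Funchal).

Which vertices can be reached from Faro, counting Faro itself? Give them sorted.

Start at Faro.
Its neighbours: Aveiro, Braga, Évora, Guarda.
Then their neighbours: Beja, Coimbra, Funchal, Porto, Setúbal, Viseu.
Every vertex is now reached.

Aveiro, Beja, Braga, Coimbra, Évora, Faro, Funchal, Guarda, Porto, Setúbal, Viseu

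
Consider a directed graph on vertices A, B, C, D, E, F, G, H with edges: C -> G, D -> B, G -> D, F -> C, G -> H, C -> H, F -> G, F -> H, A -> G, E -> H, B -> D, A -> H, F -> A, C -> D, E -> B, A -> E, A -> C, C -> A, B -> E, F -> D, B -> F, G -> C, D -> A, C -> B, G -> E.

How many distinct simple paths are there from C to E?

22

C→A→E
C→A→G→D→B→E
C→A→G→E
C→B→D→A→E
C→B→D→A→G→E
C→B→E
C→B→F→A→E
C→B→F→A→G→E
... and 14 more.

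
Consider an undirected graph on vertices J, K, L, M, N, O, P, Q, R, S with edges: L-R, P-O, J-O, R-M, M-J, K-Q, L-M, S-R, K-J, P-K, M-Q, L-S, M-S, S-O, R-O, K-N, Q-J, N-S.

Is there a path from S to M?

Explore from S.
Distance 1: reach L, M, N, O, R.
Found M.

Yes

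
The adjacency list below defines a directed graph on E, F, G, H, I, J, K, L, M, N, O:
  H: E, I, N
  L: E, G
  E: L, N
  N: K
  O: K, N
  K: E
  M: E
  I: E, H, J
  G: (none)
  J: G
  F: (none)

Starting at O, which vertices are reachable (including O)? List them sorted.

E, G, K, L, N, O

Start at O.
Its neighbours: K, N.
Then their neighbours: E.
Then next layer: L.
Then next layer: G.
Nothing further is reachable.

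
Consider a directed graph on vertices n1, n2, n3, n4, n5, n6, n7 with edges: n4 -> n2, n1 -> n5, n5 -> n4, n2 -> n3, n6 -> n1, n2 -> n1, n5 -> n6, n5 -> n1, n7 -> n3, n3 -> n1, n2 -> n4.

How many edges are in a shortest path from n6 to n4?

3

Distance 0: n6.
Distance 1: n1.
Distance 2: n5.
Distance 3: n4 — contains n4.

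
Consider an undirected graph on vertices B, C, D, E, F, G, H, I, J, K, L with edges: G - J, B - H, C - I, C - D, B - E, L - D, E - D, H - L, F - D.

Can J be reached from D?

No

Explore from D.
Distance 1: reach C, E, F, L.
Distance 2: reach B, H, I.
The search is exhausted without reaching J; it lies in a different component.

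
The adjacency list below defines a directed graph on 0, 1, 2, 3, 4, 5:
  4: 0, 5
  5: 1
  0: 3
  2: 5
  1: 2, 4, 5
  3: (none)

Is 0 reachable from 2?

Yes

Explore from 2.
Distance 1: reach 5.
Distance 2: reach 1.
Distance 3: reach 4.
Distance 4: reach 0.
Found 0.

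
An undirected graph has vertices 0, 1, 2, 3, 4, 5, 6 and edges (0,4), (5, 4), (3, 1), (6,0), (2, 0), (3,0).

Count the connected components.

From 0: component {0, 1, 2, 3, 4, 5, 6}.
That's 1 component.

1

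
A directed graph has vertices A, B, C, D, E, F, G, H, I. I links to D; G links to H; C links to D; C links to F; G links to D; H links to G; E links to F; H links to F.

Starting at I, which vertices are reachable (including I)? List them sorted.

D, I

Start at I.
Its neighbours: D.
Nothing further is reachable.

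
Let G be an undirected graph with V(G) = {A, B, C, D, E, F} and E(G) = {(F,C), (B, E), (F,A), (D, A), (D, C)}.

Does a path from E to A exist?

No

Explore from E.
Distance 1: reach B.
The search is exhausted without reaching A; it lies in a different component.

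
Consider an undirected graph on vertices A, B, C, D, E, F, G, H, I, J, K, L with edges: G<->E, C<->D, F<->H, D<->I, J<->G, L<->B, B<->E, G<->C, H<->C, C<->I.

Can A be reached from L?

Explore from L.
Distance 1: reach B.
Distance 2: reach E.
Distance 3: reach G.
Distance 4: reach C, J.
Distance 5: reach D, H, I.
Distance 6: reach F.
The search is exhausted without reaching A; it lies in a different component.

No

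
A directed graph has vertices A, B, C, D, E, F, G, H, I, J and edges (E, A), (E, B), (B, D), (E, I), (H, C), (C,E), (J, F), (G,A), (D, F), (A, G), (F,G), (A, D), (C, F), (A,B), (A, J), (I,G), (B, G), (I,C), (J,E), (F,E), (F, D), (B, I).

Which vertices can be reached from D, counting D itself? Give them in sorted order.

Start at D.
Its neighbours: F.
Then their neighbours: E, G.
Then next layer: A, B, I.
Then next layer: C, J.
Nothing further is reachable.

A, B, C, D, E, F, G, I, J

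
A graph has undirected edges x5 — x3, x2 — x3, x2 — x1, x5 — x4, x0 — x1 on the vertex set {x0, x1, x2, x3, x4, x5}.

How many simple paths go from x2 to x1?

1

x2–x1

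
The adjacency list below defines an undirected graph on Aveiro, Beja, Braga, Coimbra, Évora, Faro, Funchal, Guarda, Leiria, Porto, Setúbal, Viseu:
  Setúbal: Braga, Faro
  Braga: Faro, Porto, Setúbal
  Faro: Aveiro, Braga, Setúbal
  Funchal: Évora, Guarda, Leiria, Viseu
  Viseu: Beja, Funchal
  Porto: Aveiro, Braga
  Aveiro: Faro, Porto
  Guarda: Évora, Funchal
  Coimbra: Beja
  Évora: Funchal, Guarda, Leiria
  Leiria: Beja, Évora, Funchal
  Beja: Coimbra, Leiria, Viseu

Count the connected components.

2

From Aveiro: component {Aveiro, Braga, Faro, Porto, Setúbal}.
From Beja: component {Beja, Coimbra, Évora, Funchal, Guarda, Leiria, Viseu}.
That's 2 components.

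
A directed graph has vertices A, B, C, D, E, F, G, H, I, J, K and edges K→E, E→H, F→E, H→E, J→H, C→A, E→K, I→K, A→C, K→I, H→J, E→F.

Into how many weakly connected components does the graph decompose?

5

From A: component {A, C}.
From B: component {B}.
From D: component {D}.
From E: component {E, F, H, I, J, K}.
From G: component {G}.
That's 5 components.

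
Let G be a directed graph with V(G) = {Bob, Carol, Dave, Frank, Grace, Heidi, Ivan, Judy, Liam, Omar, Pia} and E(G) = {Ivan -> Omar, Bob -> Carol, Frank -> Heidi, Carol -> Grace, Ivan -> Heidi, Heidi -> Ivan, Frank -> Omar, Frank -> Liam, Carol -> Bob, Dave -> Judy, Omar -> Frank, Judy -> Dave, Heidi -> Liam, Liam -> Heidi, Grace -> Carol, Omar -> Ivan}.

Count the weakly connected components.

From Bob: component {Bob, Carol, Grace}.
From Dave: component {Dave, Judy}.
From Frank: component {Frank, Heidi, Ivan, Liam, Omar}.
From Pia: component {Pia}.
That's 4 components.

4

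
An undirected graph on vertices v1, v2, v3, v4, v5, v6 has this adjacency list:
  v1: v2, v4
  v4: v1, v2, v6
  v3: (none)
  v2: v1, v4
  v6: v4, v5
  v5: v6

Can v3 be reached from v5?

Explore from v5.
Distance 1: reach v6.
Distance 2: reach v4.
Distance 3: reach v1, v2.
The search is exhausted without reaching v3; it lies in a different component.

No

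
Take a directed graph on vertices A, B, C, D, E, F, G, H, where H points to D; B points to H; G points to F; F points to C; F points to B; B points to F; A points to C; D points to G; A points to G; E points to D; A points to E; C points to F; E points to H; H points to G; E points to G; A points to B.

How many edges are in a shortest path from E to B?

Distance 0: E.
Distance 1: D, G, H.
Distance 2: F.
Distance 3: B, C — contains B.

3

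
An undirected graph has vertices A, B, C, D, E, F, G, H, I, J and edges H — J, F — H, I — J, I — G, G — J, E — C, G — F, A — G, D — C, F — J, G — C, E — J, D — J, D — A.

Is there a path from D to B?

Explore from D.
Distance 1: reach A, C, J.
Distance 2: reach E, F, G, H, I.
The search is exhausted without reaching B; it lies in a different component.

No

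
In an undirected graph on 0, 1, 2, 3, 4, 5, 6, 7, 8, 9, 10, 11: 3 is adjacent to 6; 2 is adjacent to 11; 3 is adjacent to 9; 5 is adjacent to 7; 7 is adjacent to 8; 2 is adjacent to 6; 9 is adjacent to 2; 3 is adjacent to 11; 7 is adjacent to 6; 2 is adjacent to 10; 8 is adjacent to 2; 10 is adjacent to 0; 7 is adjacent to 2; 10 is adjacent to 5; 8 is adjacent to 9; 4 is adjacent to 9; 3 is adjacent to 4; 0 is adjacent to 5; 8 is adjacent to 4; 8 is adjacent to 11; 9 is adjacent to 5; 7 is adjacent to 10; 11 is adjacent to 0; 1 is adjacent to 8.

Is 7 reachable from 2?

Yes

Explore from 2.
Distance 1: reach 6, 7, 8, 9, 10, 11.
Found 7.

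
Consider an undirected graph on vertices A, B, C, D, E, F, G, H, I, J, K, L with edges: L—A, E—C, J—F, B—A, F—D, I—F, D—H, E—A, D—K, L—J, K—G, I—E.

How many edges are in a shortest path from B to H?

Distance 0: B.
Distance 1: A.
Distance 2: E, L.
Distance 3: C, I, J.
Distance 4: F.
Distance 5: D.
Distance 6: H, K — contains H.

6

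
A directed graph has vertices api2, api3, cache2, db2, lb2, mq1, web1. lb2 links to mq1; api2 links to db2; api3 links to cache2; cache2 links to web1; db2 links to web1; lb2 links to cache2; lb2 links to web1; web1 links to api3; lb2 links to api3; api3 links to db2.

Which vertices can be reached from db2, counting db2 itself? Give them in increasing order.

Start at db2.
Its neighbours: web1.
Then their neighbours: api3.
Then next layer: cache2.
Nothing further is reachable.

api3, cache2, db2, web1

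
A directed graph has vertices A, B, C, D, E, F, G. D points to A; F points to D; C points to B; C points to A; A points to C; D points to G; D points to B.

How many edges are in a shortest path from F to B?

2

Distance 0: F.
Distance 1: D.
Distance 2: A, B, G — contains B.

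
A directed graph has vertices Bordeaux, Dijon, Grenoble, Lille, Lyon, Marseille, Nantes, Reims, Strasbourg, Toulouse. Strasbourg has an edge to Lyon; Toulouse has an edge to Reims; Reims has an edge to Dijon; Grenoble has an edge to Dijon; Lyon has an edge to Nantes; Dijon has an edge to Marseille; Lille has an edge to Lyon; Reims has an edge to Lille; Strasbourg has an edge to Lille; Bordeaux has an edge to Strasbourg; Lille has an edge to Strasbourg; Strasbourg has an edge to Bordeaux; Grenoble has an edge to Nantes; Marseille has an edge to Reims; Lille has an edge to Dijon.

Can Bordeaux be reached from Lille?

Yes

Explore from Lille.
Distance 1: reach Dijon, Lyon, Strasbourg.
Distance 2: reach Bordeaux, Marseille, Nantes.
Found Bordeaux.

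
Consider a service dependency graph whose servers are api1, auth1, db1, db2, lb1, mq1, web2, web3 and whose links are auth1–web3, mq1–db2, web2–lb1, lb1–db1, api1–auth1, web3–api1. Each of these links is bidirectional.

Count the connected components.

From api1: component {api1, auth1, web3}.
From db1: component {db1, lb1, web2}.
From db2: component {db2, mq1}.
That's 3 components.

3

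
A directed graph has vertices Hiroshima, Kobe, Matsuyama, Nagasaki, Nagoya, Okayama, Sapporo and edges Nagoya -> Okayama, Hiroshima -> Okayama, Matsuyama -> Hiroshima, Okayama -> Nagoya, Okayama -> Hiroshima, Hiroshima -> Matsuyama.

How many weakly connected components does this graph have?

4

From Hiroshima: component {Hiroshima, Matsuyama, Nagoya, Okayama}.
From Kobe: component {Kobe}.
From Nagasaki: component {Nagasaki}.
From Sapporo: component {Sapporo}.
That's 4 components.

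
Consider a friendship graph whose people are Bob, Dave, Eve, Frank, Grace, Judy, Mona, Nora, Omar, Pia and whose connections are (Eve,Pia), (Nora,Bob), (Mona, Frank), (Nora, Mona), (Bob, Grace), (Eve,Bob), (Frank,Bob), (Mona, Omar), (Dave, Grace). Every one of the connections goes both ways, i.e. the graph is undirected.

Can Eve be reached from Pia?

Yes

Explore from Pia.
Distance 1: reach Eve.
Found Eve.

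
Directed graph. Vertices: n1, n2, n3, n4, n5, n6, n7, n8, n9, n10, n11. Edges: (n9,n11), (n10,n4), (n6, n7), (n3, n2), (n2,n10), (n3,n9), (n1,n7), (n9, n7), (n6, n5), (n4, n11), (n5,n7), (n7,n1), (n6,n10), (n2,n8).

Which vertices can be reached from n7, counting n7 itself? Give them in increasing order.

Start at n7.
Its neighbours: n1.
Nothing further is reachable.

n1, n7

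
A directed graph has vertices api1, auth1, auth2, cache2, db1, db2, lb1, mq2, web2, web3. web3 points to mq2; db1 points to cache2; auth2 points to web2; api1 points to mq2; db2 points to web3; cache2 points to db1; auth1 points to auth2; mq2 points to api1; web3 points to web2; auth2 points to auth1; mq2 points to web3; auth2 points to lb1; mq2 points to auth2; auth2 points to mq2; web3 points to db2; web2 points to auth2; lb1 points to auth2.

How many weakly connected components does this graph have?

From api1: component {api1, auth1, auth2, db2, lb1, mq2, web2, web3}.
From cache2: component {cache2, db1}.
That's 2 components.

2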